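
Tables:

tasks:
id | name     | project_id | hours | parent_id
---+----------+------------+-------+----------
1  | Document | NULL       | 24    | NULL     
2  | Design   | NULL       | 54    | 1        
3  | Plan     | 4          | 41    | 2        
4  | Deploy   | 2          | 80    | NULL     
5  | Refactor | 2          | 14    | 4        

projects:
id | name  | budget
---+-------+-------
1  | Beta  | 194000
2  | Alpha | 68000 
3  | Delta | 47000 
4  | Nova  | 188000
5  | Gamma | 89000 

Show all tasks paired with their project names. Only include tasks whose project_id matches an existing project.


INNER JOIN keeps only tasks rows whose project_id matches an id in projects. Walk through each task:
  - task 1 (Document): project_id=NULL, no match -> dropped
  - task 2 (Design): project_id=NULL, no match -> dropped
  - task 3 (Plan): project_id=4 -> matches Nova
  - task 4 (Deploy): project_id=2 -> matches Alpha
  - task 5 (Refactor): project_id=2 -> matches Alpha
So 2 of 5 rows are dropped.

SQL:
SELECT a.name, b.name AS project
FROM tasks a
INNER JOIN projects b ON a.project_id = b.id

Result:
name     | project
---------+--------
Plan     | Nova   
Deploy   | Alpha  
Refactor | Alpha  


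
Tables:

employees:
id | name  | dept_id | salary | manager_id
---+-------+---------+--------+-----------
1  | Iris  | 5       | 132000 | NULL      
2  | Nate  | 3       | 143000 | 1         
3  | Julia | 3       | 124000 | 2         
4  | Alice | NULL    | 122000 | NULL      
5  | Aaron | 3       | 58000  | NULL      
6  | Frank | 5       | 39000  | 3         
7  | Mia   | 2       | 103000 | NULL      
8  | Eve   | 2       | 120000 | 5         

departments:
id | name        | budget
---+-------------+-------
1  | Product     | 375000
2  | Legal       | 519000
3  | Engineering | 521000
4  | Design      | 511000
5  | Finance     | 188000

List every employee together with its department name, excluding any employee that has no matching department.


INNER JOIN keeps only employees rows whose dept_id matches an id in departments. Walk through each employee:
  - employee 1 (Iris): dept_id=5 -> matches Finance
  - employee 2 (Nate): dept_id=3 -> matches Engineering
  - employee 3 (Julia): dept_id=3 -> matches Engineering
  - employee 4 (Alice): dept_id=NULL, no match -> dropped
  - employee 5 (Aaron): dept_id=3 -> matches Engineering
  - employee 6 (Frank): dept_id=5 -> matches Finance
  - employee 7 (Mia): dept_id=2 -> matches Legal
  - employee 8 (Eve): dept_id=2 -> matches Legal
So 1 of 8 rows is dropped.

SQL:
SELECT a.name, b.name AS department
FROM employees a
INNER JOIN departments b ON a.dept_id = b.id

Result:
name  | department 
------+------------
Iris  | Finance    
Nate  | Engineering
Julia | Engineering
Aaron | Engineering
Frank | Finance    
Mia   | Legal      
Eve   | Legal      


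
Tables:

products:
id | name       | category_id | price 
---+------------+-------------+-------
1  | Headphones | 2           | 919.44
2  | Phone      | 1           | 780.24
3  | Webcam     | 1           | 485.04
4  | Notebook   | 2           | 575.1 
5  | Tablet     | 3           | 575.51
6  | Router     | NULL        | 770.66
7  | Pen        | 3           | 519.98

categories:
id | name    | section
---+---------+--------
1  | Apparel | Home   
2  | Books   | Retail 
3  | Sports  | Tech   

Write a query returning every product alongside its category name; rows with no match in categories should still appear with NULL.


LEFT JOIN keeps every row from products (the left table); where category_id has no match in categories, the category columns become NULL. Walk through each product:
  - product 1 (Headphones): category_id=2 -> matches Books
  - product 2 (Phone): category_id=1 -> matches Apparel
  - product 3 (Webcam): category_id=1 -> matches Apparel
  - product 4 (Notebook): category_id=2 -> matches Books
  - product 5 (Tablet): category_id=3 -> matches Sports
  - product 6 (Router): category_id=NULL, no match -> kept with NULL
  - product 7 (Pen): category_id=3 -> matches Sports
All 7 rows appear; 1 has NULL category.

SQL:
SELECT a.name, b.name AS category
FROM products a
LEFT JOIN categories b ON a.category_id = b.id

Result:
name       | category
-----------+---------
Headphones | Books   
Phone      | Apparel 
Webcam     | Apparel 
Notebook   | Books   
Tablet     | Sports  
Router     | NULL    
Pen        | Sports  


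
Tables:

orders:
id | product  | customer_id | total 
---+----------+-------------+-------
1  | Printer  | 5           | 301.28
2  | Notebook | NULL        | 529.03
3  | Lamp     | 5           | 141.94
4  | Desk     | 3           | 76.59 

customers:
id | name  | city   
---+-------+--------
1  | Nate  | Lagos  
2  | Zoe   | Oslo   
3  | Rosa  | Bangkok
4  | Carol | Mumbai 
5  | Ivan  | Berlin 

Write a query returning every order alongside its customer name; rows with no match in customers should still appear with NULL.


LEFT JOIN keeps every row from orders (the left table); where customer_id has no match in customers, the customer columns become NULL. Walk through each order:
  - order 1 (Printer): customer_id=5 -> matches Ivan
  - order 2 (Notebook): customer_id=NULL, no match -> kept with NULL
  - order 3 (Lamp): customer_id=5 -> matches Ivan
  - order 4 (Desk): customer_id=3 -> matches Rosa
All 4 rows appear; 1 has NULL customer.

SQL:
SELECT a.product, b.name AS customer
FROM orders a
LEFT JOIN customers b ON a.customer_id = b.id

Result:
product  | customer
---------+---------
Printer  | Ivan    
Notebook | NULL    
Lamp     | Ivan    
Desk     | Rosa    


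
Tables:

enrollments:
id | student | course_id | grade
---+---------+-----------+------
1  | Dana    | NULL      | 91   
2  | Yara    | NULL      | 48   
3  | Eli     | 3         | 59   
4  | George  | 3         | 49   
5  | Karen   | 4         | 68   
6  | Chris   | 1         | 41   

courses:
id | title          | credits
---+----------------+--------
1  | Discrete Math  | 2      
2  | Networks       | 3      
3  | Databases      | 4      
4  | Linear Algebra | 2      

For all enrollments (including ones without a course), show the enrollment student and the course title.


LEFT JOIN keeps every row from enrollments (the left table); where course_id has no match in courses, the course columns become NULL. Walk through each enrollment:
  - enrollment 1 (Dana): course_id=NULL, no match -> kept with NULL
  - enrollment 2 (Yara): course_id=NULL, no match -> kept with NULL
  - enrollment 3 (Eli): course_id=3 -> matches Databases
  - enrollment 4 (George): course_id=3 -> matches Databases
  - enrollment 5 (Karen): course_id=4 -> matches Linear Algebra
  - enrollment 6 (Chris): course_id=1 -> matches Discrete Math
All 6 rows appear; 2 have NULL course.

SQL:
SELECT a.student, b.title AS course
FROM enrollments a
LEFT JOIN courses b ON a.course_id = b.id

Result:
student | course        
--------+---------------
Dana    | NULL          
Yara    | NULL          
Eli     | Databases     
George  | Databases     
Karen   | Linear Algebra
Chris   | Discrete Math 


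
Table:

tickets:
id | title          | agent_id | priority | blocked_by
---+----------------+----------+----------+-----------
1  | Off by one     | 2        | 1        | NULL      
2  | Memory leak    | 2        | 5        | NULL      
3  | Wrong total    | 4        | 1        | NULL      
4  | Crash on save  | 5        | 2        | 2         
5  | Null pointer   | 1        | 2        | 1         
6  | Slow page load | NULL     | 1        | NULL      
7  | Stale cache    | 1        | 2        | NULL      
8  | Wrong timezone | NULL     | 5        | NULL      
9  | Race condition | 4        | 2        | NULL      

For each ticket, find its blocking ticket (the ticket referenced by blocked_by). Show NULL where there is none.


This is a self-join: tickets is joined to a second copy of itself, matching each row's blocked_by to another row's id. Use LEFT JOIN so rows with blocked_by=NULL are kept.
  - ticket 1 (Off by one): blocked_by=NULL -> NULL
  - ticket 2 (Memory leak): blocked_by=NULL -> NULL
  - ticket 3 (Wrong total): blocked_by=NULL -> NULL
  - ticket 4 (Crash on save): blocked_by=2 -> Memory leak
  - ticket 5 (Null pointer): blocked_by=1 -> Off by one
  - ticket 6 (Slow page load): blocked_by=NULL -> NULL
  - ticket 7 (Stale cache): blocked_by=NULL -> NULL
  - ticket 8 (Wrong timezone): blocked_by=NULL -> NULL
  - ticket 9 (Race condition): blocked_by=NULL -> NULL

SQL:
SELECT a.title AS item, b.title AS blocked_by
FROM tickets a
LEFT JOIN tickets b ON a.blocked_by = b.id

Result:
item           | blocked_by 
---------------+------------
Off by one     | NULL       
Memory leak    | NULL       
Wrong total    | NULL       
Crash on save  | Memory leak
Null pointer   | Off by one 
Slow page load | NULL       
Stale cache    | NULL       
Wrong timezone | NULL       
Race condition | NULL       


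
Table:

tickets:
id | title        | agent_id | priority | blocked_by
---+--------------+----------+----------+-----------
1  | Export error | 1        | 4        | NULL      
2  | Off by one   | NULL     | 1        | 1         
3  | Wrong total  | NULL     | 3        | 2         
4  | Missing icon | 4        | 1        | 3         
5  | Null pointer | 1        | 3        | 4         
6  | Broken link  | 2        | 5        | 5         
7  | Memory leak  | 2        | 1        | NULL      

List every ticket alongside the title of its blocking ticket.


This is a self-join: tickets is joined to a second copy of itself, matching each row's blocked_by to another row's id. Use LEFT JOIN so rows with blocked_by=NULL are kept.
  - ticket 1 (Export error): blocked_by=NULL -> NULL
  - ticket 2 (Off by one): blocked_by=1 -> Export error
  - ticket 3 (Wrong total): blocked_by=2 -> Off by one
  - ticket 4 (Missing icon): blocked_by=3 -> Wrong total
  - ticket 5 (Null pointer): blocked_by=4 -> Missing icon
  - ticket 6 (Broken link): blocked_by=5 -> Null pointer
  - ticket 7 (Memory leak): blocked_by=NULL -> NULL

SQL:
SELECT a.title AS item, b.title AS blocked_by
FROM tickets a
LEFT JOIN tickets b ON a.blocked_by = b.id

Result:
item         | blocked_by  
-------------+-------------
Export error | NULL        
Off by one   | Export error
Wrong total  | Off by one  
Missing icon | Wrong total 
Null pointer | Missing icon
Broken link  | Null pointer
Memory leak  | NULL        


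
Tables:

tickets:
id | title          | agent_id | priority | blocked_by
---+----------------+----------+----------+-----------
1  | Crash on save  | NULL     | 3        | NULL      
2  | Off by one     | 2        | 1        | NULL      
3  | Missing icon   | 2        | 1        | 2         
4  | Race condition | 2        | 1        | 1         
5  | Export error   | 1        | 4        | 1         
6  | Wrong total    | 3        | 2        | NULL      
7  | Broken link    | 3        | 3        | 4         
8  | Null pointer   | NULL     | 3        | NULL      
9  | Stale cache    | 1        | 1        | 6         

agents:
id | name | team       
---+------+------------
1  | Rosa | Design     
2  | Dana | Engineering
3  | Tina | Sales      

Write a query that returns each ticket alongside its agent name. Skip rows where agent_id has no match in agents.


INNER JOIN keeps only tickets rows whose agent_id matches an id in agents. Walk through each ticket:
  - ticket 1 (Crash on save): agent_id=NULL, no match -> dropped
  - ticket 2 (Off by one): agent_id=2 -> matches Dana
  - ticket 3 (Missing icon): agent_id=2 -> matches Dana
  - ticket 4 (Race condition): agent_id=2 -> matches Dana
  - ticket 5 (Export error): agent_id=1 -> matches Rosa
  - ticket 6 (Wrong total): agent_id=3 -> matches Tina
  - ticket 7 (Broken link): agent_id=3 -> matches Tina
  - ticket 8 (Null pointer): agent_id=NULL, no match -> dropped
  - ticket 9 (Stale cache): agent_id=1 -> matches Rosa
So 2 of 9 rows are dropped.

SQL:
SELECT a.title, b.name AS agent
FROM tickets a
INNER JOIN agents b ON a.agent_id = b.id

Result:
title          | agent
---------------+------
Off by one     | Dana 
Missing icon   | Dana 
Race condition | Dana 
Export error   | Rosa 
Wrong total    | Tina 
Broken link    | Tina 
Stale cache    | Rosa 


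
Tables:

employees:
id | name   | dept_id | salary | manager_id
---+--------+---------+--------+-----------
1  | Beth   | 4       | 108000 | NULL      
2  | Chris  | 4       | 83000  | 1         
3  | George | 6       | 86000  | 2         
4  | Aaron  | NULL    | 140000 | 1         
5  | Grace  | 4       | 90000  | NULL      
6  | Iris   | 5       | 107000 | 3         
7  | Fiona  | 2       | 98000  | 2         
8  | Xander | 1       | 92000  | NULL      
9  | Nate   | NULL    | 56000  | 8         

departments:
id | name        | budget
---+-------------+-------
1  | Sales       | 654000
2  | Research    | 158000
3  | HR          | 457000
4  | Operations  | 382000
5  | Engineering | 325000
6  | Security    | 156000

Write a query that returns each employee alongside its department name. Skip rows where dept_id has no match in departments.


INNER JOIN keeps only employees rows whose dept_id matches an id in departments. Walk through each employee:
  - employee 1 (Beth): dept_id=4 -> matches Operations
  - employee 2 (Chris): dept_id=4 -> matches Operations
  - employee 3 (George): dept_id=6 -> matches Security
  - employee 4 (Aaron): dept_id=NULL, no match -> dropped
  - employee 5 (Grace): dept_id=4 -> matches Operations
  - employee 6 (Iris): dept_id=5 -> matches Engineering
  - employee 7 (Fiona): dept_id=2 -> matches Research
  - employee 8 (Xander): dept_id=1 -> matches Sales
  - employee 9 (Nate): dept_id=NULL, no match -> dropped
So 2 of 9 rows are dropped.

SQL:
SELECT a.name, b.name AS department
FROM employees a
INNER JOIN departments b ON a.dept_id = b.id

Result:
name   | department 
-------+------------
Beth   | Operations 
Chris  | Operations 
George | Security   
Grace  | Operations 
Iris   | Engineering
Fiona  | Research   
Xander | Sales      


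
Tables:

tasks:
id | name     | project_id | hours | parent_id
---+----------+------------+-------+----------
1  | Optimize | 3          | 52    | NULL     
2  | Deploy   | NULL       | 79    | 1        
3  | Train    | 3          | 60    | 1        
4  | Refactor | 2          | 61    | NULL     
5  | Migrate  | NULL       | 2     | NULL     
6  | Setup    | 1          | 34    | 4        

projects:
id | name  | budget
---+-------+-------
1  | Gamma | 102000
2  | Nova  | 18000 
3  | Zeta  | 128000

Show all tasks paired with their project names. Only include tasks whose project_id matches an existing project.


INNER JOIN keeps only tasks rows whose project_id matches an id in projects. Walk through each task:
  - task 1 (Optimize): project_id=3 -> matches Zeta
  - task 2 (Deploy): project_id=NULL, no match -> dropped
  - task 3 (Train): project_id=3 -> matches Zeta
  - task 4 (Refactor): project_id=2 -> matches Nova
  - task 5 (Migrate): project_id=NULL, no match -> dropped
  - task 6 (Setup): project_id=1 -> matches Gamma
So 2 of 6 rows are dropped.

SQL:
SELECT a.name, b.name AS project
FROM tasks a
INNER JOIN projects b ON a.project_id = b.id

Result:
name     | project
---------+--------
Optimize | Zeta   
Train    | Zeta   
Refactor | Nova   
Setup    | Gamma  


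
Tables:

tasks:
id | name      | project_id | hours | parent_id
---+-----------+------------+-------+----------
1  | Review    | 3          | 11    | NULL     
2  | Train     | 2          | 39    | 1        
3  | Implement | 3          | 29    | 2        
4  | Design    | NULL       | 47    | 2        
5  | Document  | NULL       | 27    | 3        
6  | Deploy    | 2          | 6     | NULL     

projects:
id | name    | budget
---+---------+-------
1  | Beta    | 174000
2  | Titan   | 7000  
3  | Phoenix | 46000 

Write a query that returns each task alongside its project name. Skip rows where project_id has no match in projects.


INNER JOIN keeps only tasks rows whose project_id matches an id in projects. Walk through each task:
  - task 1 (Review): project_id=3 -> matches Phoenix
  - task 2 (Train): project_id=2 -> matches Titan
  - task 3 (Implement): project_id=3 -> matches Phoenix
  - task 4 (Design): project_id=NULL, no match -> dropped
  - task 5 (Document): project_id=NULL, no match -> dropped
  - task 6 (Deploy): project_id=2 -> matches Titan
So 2 of 6 rows are dropped.

SQL:
SELECT a.name, b.name AS project
FROM tasks a
INNER JOIN projects b ON a.project_id = b.id

Result:
name      | project
----------+--------
Review    | Phoenix
Train     | Titan  
Implement | Phoenix
Deploy    | Titan  


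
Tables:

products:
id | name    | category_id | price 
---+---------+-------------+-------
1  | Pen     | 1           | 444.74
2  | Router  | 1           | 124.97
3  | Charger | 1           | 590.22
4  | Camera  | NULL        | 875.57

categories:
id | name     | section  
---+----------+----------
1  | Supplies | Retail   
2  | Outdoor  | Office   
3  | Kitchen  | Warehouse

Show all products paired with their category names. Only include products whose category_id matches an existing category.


INNER JOIN keeps only products rows whose category_id matches an id in categories. Walk through each product:
  - product 1 (Pen): category_id=1 -> matches Supplies
  - product 2 (Router): category_id=1 -> matches Supplies
  - product 3 (Charger): category_id=1 -> matches Supplies
  - product 4 (Camera): category_id=NULL, no match -> dropped
So 1 of 4 rows is dropped.

SQL:
SELECT a.name, b.name AS category
FROM products a
INNER JOIN categories b ON a.category_id = b.id

Result:
name    | category
--------+---------
Pen     | Supplies
Router  | Supplies
Charger | Supplies


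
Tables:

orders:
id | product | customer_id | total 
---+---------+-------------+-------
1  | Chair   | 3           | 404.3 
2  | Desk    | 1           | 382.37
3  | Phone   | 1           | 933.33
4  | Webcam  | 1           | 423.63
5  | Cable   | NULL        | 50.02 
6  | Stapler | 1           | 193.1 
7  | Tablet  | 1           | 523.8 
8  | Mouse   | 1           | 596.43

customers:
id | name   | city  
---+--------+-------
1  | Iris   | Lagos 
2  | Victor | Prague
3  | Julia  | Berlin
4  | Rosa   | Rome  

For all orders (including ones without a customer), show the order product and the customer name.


LEFT JOIN keeps every row from orders (the left table); where customer_id has no match in customers, the customer columns become NULL. Walk through each order:
  - order 1 (Chair): customer_id=3 -> matches Julia
  - order 2 (Desk): customer_id=1 -> matches Iris
  - order 3 (Phone): customer_id=1 -> matches Iris
  - order 4 (Webcam): customer_id=1 -> matches Iris
  - order 5 (Cable): customer_id=NULL, no match -> kept with NULL
  - order 6 (Stapler): customer_id=1 -> matches Iris
  - order 7 (Tablet): customer_id=1 -> matches Iris
  - order 8 (Mouse): customer_id=1 -> matches Iris
All 8 rows appear; 1 has NULL customer.

SQL:
SELECT a.product, b.name AS customer
FROM orders a
LEFT JOIN customers b ON a.customer_id = b.id

Result:
product | customer
--------+---------
Chair   | Julia   
Desk    | Iris    
Phone   | Iris    
Webcam  | Iris    
Cable   | NULL    
Stapler | Iris    
Tablet  | Iris    
Mouse   | Iris    


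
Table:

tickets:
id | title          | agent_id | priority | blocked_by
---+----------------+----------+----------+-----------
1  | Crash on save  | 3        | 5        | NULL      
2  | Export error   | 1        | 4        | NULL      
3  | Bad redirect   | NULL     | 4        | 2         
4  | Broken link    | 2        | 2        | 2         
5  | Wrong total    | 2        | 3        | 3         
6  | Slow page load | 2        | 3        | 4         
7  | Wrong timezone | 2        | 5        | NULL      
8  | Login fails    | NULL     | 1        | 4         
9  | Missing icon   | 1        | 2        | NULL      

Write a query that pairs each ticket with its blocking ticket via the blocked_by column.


This is a self-join: tickets is joined to a second copy of itself, matching each row's blocked_by to another row's id. Use LEFT JOIN so rows with blocked_by=NULL are kept.
  - ticket 1 (Crash on save): blocked_by=NULL -> NULL
  - ticket 2 (Export error): blocked_by=NULL -> NULL
  - ticket 3 (Bad redirect): blocked_by=2 -> Export error
  - ticket 4 (Broken link): blocked_by=2 -> Export error
  - ticket 5 (Wrong total): blocked_by=3 -> Bad redirect
  - ticket 6 (Slow page load): blocked_by=4 -> Broken link
  - ticket 7 (Wrong timezone): blocked_by=NULL -> NULL
  - ticket 8 (Login fails): blocked_by=4 -> Broken link
  - ticket 9 (Missing icon): blocked_by=NULL -> NULL

SQL:
SELECT a.title AS item, b.title AS blocked_by
FROM tickets a
LEFT JOIN tickets b ON a.blocked_by = b.id

Result:
item           | blocked_by  
---------------+-------------
Crash on save  | NULL        
Export error   | NULL        
Bad redirect   | Export error
Broken link    | Export error
Wrong total    | Bad redirect
Slow page load | Broken link 
Wrong timezone | NULL        
Login fails    | Broken link 
Missing icon   | NULL        


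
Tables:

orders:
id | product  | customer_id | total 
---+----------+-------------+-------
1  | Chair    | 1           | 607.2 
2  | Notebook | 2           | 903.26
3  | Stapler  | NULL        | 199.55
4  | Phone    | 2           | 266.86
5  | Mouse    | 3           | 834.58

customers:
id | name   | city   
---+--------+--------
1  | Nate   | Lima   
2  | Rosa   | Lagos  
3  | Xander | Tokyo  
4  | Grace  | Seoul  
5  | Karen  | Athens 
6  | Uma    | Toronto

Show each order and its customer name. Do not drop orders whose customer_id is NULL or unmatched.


LEFT JOIN keeps every row from orders (the left table); where customer_id has no match in customers, the customer columns become NULL. Walk through each order:
  - order 1 (Chair): customer_id=1 -> matches Nate
  - order 2 (Notebook): customer_id=2 -> matches Rosa
  - order 3 (Stapler): customer_id=NULL, no match -> kept with NULL
  - order 4 (Phone): customer_id=2 -> matches Rosa
  - order 5 (Mouse): customer_id=3 -> matches Xander
All 5 rows appear; 1 has NULL customer.

SQL:
SELECT a.product, b.name AS customer
FROM orders a
LEFT JOIN customers b ON a.customer_id = b.id

Result:
product  | customer
---------+---------
Chair    | Nate    
Notebook | Rosa    
Stapler  | NULL    
Phone    | Rosa    
Mouse    | Xander  


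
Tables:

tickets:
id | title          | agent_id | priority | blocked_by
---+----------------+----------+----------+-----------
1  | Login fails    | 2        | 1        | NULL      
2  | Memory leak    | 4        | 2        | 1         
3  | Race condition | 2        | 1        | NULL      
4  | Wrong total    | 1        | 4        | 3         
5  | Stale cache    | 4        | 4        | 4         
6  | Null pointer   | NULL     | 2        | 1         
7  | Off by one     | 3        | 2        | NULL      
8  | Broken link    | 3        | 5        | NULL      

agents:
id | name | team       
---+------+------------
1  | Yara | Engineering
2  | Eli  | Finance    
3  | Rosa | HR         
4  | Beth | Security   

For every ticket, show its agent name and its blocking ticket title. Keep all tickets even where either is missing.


Two LEFT JOINs from the same base table tickets: one to agents via agent_id, one to tickets itself via blocked_by. Both are LEFT so every ticket is preserved.
Match against agents:
  - ticket 1 (Login fails): agent_id=2 -> matches Eli
  - ticket 2 (Memory leak): agent_id=4 -> matches Beth
  - ticket 3 (Race condition): agent_id=2 -> matches Eli
  - ticket 4 (Wrong total): agent_id=1 -> matches Yara
  - ticket 5 (Stale cache): agent_id=4 -> matches Beth
  - ticket 6 (Null pointer): agent_id=NULL, no match -> kept with NULL
  - ticket 7 (Off by one): agent_id=3 -> matches Rosa
  - ticket 8 (Broken link): agent_id=3 -> matches Rosa
Match against tickets (self):
  - ticket 1 (Login fails): blocked_by=NULL -> NULL
  - ticket 2 (Memory leak): blocked_by=1 -> Login fails
  - ticket 3 (Race condition): blocked_by=NULL -> NULL
  - ticket 4 (Wrong total): blocked_by=3 -> Race condition
  - ticket 5 (Stale cache): blocked_by=4 -> Wrong total
  - ticket 6 (Null pointer): blocked_by=1 -> Login fails
  - ticket 7 (Off by one): blocked_by=NULL -> NULL
  - ticket 8 (Broken link): blocked_by=NULL -> NULL

SQL:
SELECT a.title, b.name AS agent, c.title AS blocked_by
FROM tickets a
LEFT JOIN agents b ON a.agent_id = b.id
LEFT JOIN tickets c ON a.blocked_by = c.id

Result:
title          | agent | blocked_by    
---------------+-------+---------------
Login fails    | Eli   | NULL          
Memory leak    | Beth  | Login fails   
Race condition | Eli   | NULL          
Wrong total    | Yara  | Race condition
Stale cache    | Beth  | Wrong total   
Null pointer   | NULL  | Login fails   
Off by one     | Rosa  | NULL          
Broken link    | Rosa  | NULL          


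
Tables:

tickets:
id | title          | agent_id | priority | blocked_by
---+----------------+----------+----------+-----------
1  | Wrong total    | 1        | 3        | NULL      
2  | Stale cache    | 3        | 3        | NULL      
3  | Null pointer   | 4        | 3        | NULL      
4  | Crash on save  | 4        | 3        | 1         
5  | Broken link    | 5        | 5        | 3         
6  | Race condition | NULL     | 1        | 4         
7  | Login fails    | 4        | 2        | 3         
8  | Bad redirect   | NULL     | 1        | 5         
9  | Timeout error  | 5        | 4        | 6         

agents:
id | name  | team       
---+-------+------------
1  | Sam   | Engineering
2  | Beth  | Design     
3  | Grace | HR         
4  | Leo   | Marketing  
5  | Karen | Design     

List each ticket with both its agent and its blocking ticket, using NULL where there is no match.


Two LEFT JOINs from the same base table tickets: one to agents via agent_id, one to tickets itself via blocked_by. Both are LEFT so every ticket is preserved.
Match against agents:
  - ticket 1 (Wrong total): agent_id=1 -> matches Sam
  - ticket 2 (Stale cache): agent_id=3 -> matches Grace
  - ticket 3 (Null pointer): agent_id=4 -> matches Leo
  - ticket 4 (Crash on save): agent_id=4 -> matches Leo
  - ticket 5 (Broken link): agent_id=5 -> matches Karen
  - ticket 6 (Race condition): agent_id=NULL, no match -> kept with NULL
  - ticket 7 (Login fails): agent_id=4 -> matches Leo
  - ticket 8 (Bad redirect): agent_id=NULL, no match -> kept with NULL
  - ticket 9 (Timeout error): agent_id=5 -> matches Karen
Match against tickets (self):
  - ticket 1 (Wrong total): blocked_by=NULL -> NULL
  - ticket 2 (Stale cache): blocked_by=NULL -> NULL
  - ticket 3 (Null pointer): blocked_by=NULL -> NULL
  - ticket 4 (Crash on save): blocked_by=1 -> Wrong total
  - ticket 5 (Broken link): blocked_by=3 -> Null pointer
  - ticket 6 (Race condition): blocked_by=4 -> Crash on save
  - ticket 7 (Login fails): blocked_by=3 -> Null pointer
  - ticket 8 (Bad redirect): blocked_by=5 -> Broken link
  - ticket 9 (Timeout error): blocked_by=6 -> Race condition

SQL:
SELECT a.title, b.name AS agent, c.title AS blocked_by
FROM tickets a
LEFT JOIN agents b ON a.agent_id = b.id
LEFT JOIN tickets c ON a.blocked_by = c.id

Result:
title          | agent | blocked_by    
---------------+-------+---------------
Wrong total    | Sam   | NULL          
Stale cache    | Grace | NULL          
Null pointer   | Leo   | NULL          
Crash on save  | Leo   | Wrong total   
Broken link    | Karen | Null pointer  
Race condition | NULL  | Crash on save 
Login fails    | Leo   | Null pointer  
Bad redirect   | NULL  | Broken link   
Timeout error  | Karen | Race condition


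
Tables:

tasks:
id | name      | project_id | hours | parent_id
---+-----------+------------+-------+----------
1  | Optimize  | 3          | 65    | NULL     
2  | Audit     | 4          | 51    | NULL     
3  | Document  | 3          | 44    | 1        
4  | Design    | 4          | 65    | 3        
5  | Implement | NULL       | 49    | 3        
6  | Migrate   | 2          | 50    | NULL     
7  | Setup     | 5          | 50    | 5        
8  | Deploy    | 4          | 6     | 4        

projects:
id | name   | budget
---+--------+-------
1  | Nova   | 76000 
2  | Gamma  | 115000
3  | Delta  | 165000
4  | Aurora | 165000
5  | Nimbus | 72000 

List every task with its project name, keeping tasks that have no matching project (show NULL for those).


LEFT JOIN keeps every row from tasks (the left table); where project_id has no match in projects, the project columns become NULL. Walk through each task:
  - task 1 (Optimize): project_id=3 -> matches Delta
  - task 2 (Audit): project_id=4 -> matches Aurora
  - task 3 (Document): project_id=3 -> matches Delta
  - task 4 (Design): project_id=4 -> matches Aurora
  - task 5 (Implement): project_id=NULL, no match -> kept with NULL
  - task 6 (Migrate): project_id=2 -> matches Gamma
  - task 7 (Setup): project_id=5 -> matches Nimbus
  - task 8 (Deploy): project_id=4 -> matches Aurora
All 8 rows appear; 1 has NULL project.

SQL:
SELECT a.name, b.name AS project
FROM tasks a
LEFT JOIN projects b ON a.project_id = b.id

Result:
name      | project
----------+--------
Optimize  | Delta  
Audit     | Aurora 
Document  | Delta  
Design    | Aurora 
Implement | NULL   
Migrate   | Gamma  
Setup     | Nimbus 
Deploy    | Aurora 


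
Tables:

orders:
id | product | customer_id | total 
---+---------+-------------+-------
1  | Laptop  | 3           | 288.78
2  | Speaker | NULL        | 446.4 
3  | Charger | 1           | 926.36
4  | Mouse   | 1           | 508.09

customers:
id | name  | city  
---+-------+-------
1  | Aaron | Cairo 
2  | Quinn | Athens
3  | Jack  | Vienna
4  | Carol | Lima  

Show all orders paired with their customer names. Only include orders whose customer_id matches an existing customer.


INNER JOIN keeps only orders rows whose customer_id matches an id in customers. Walk through each order:
  - order 1 (Laptop): customer_id=3 -> matches Jack
  - order 2 (Speaker): customer_id=NULL, no match -> dropped
  - order 3 (Charger): customer_id=1 -> matches Aaron
  - order 4 (Mouse): customer_id=1 -> matches Aaron
So 1 of 4 rows is dropped.

SQL:
SELECT a.product, b.name AS customer
FROM orders a
INNER JOIN customers b ON a.customer_id = b.id

Result:
product | customer
--------+---------
Laptop  | Jack    
Charger | Aaron   
Mouse   | Aaron   


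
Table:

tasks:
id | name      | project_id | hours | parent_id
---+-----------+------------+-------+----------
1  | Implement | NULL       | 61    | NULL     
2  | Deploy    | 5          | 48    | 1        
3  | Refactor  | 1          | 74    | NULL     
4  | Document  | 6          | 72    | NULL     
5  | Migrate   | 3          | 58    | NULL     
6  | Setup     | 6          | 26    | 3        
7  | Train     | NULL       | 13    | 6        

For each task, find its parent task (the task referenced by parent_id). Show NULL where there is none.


This is a self-join: tasks is joined to a second copy of itself, matching each row's parent_id to another row's id. Use LEFT JOIN so rows with parent_id=NULL are kept.
  - task 1 (Implement): parent_id=NULL -> NULL
  - task 2 (Deploy): parent_id=1 -> Implement
  - task 3 (Refactor): parent_id=NULL -> NULL
  - task 4 (Document): parent_id=NULL -> NULL
  - task 5 (Migrate): parent_id=NULL -> NULL
  - task 6 (Setup): parent_id=3 -> Refactor
  - task 7 (Train): parent_id=6 -> Setup

SQL:
SELECT a.name AS item, b.name AS parent
FROM tasks a
LEFT JOIN tasks b ON a.parent_id = b.id

Result:
item      | parent   
----------+----------
Implement | NULL     
Deploy    | Implement
Refactor  | NULL     
Document  | NULL     
Migrate   | NULL     
Setup     | Refactor 
Train     | Setup    


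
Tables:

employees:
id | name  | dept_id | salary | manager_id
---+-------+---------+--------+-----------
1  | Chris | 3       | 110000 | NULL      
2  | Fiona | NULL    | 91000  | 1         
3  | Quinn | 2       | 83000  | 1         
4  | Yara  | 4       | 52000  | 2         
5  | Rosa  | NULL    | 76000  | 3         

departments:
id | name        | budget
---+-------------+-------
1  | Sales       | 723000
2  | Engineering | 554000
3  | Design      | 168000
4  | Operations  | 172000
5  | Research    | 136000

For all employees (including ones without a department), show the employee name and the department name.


LEFT JOIN keeps every row from employees (the left table); where dept_id has no match in departments, the department columns become NULL. Walk through each employee:
  - employee 1 (Chris): dept_id=3 -> matches Design
  - employee 2 (Fiona): dept_id=NULL, no match -> kept with NULL
  - employee 3 (Quinn): dept_id=2 -> matches Engineering
  - employee 4 (Yara): dept_id=4 -> matches Operations
  - employee 5 (Rosa): dept_id=NULL, no match -> kept with NULL
All 5 rows appear; 2 have NULL department.

SQL:
SELECT a.name, b.name AS department
FROM employees a
LEFT JOIN departments b ON a.dept_id = b.id

Result:
name  | department 
------+------------
Chris | Design     
Fiona | NULL       
Quinn | Engineering
Yara  | Operations 
Rosa  | NULL       


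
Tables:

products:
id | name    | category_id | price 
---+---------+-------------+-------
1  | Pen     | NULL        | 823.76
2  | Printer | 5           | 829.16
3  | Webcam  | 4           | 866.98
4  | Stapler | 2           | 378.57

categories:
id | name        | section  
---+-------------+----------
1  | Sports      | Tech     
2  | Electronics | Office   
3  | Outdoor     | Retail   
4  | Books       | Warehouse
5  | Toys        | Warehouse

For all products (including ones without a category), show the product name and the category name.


LEFT JOIN keeps every row from products (the left table); where category_id has no match in categories, the category columns become NULL. Walk through each product:
  - product 1 (Pen): category_id=NULL, no match -> kept with NULL
  - product 2 (Printer): category_id=5 -> matches Toys
  - product 3 (Webcam): category_id=4 -> matches Books
  - product 4 (Stapler): category_id=2 -> matches Electronics
All 4 rows appear; 1 has NULL category.

SQL:
SELECT a.name, b.name AS category
FROM products a
LEFT JOIN categories b ON a.category_id = b.id

Result:
name    | category   
--------+------------
Pen     | NULL       
Printer | Toys       
Webcam  | Books      
Stapler | Electronics


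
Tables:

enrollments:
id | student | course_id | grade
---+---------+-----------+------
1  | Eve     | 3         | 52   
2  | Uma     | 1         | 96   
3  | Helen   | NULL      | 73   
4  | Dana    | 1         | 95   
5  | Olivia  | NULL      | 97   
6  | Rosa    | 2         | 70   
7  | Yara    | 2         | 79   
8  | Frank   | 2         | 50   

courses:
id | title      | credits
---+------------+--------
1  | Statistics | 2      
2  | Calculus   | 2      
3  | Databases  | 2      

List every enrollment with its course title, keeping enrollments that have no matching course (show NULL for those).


LEFT JOIN keeps every row from enrollments (the left table); where course_id has no match in courses, the course columns become NULL. Walk through each enrollment:
  - enrollment 1 (Eve): course_id=3 -> matches Databases
  - enrollment 2 (Uma): course_id=1 -> matches Statistics
  - enrollment 3 (Helen): course_id=NULL, no match -> kept with NULL
  - enrollment 4 (Dana): course_id=1 -> matches Statistics
  - enrollment 5 (Olivia): course_id=NULL, no match -> kept with NULL
  - enrollment 6 (Rosa): course_id=2 -> matches Calculus
  - enrollment 7 (Yara): course_id=2 -> matches Calculus
  - enrollment 8 (Frank): course_id=2 -> matches Calculus
All 8 rows appear; 2 have NULL course.

SQL:
SELECT a.student, b.title AS course
FROM enrollments a
LEFT JOIN courses b ON a.course_id = b.id

Result:
student | course    
--------+-----------
Eve     | Databases 
Uma     | Statistics
Helen   | NULL      
Dana    | Statistics
Olivia  | NULL      
Rosa    | Calculus  
Yara    | Calculus  
Frank   | Calculus  


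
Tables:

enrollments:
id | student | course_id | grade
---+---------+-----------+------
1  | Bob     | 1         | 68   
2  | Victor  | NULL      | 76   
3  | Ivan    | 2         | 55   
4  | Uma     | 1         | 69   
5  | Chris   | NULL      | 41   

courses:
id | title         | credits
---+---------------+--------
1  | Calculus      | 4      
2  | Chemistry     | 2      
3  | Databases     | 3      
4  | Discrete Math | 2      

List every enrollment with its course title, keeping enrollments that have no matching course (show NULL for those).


LEFT JOIN keeps every row from enrollments (the left table); where course_id has no match in courses, the course columns become NULL. Walk through each enrollment:
  - enrollment 1 (Bob): course_id=1 -> matches Calculus
  - enrollment 2 (Victor): course_id=NULL, no match -> kept with NULL
  - enrollment 3 (Ivan): course_id=2 -> matches Chemistry
  - enrollment 4 (Uma): course_id=1 -> matches Calculus
  - enrollment 5 (Chris): course_id=NULL, no match -> kept with NULL
All 5 rows appear; 2 have NULL course.

SQL:
SELECT a.student, b.title AS course
FROM enrollments a
LEFT JOIN courses b ON a.course_id = b.id

Result:
student | course   
--------+----------
Bob     | Calculus 
Victor  | NULL     
Ivan    | Chemistry
Uma     | Calculus 
Chris   | NULL     


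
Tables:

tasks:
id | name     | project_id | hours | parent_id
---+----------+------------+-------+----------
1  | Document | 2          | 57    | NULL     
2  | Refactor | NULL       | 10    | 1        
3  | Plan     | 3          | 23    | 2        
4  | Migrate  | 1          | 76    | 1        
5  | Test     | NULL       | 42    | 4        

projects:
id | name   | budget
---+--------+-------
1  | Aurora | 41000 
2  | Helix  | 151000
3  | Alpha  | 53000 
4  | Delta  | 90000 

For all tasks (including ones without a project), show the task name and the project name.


LEFT JOIN keeps every row from tasks (the left table); where project_id has no match in projects, the project columns become NULL. Walk through each task:
  - task 1 (Document): project_id=2 -> matches Helix
  - task 2 (Refactor): project_id=NULL, no match -> kept with NULL
  - task 3 (Plan): project_id=3 -> matches Alpha
  - task 4 (Migrate): project_id=1 -> matches Aurora
  - task 5 (Test): project_id=NULL, no match -> kept with NULL
All 5 rows appear; 2 have NULL project.

SQL:
SELECT a.name, b.name AS project
FROM tasks a
LEFT JOIN projects b ON a.project_id = b.id

Result:
name     | project
---------+--------
Document | Helix  
Refactor | NULL   
Plan     | Alpha  
Migrate  | Aurora 
Test     | NULL   


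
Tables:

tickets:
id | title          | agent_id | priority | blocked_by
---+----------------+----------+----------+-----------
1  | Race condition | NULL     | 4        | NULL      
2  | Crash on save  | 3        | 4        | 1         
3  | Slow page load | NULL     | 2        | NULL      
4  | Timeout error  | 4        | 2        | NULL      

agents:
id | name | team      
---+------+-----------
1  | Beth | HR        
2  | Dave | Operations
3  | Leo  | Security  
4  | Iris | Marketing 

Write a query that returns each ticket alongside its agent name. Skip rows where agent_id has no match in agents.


INNER JOIN keeps only tickets rows whose agent_id matches an id in agents. Walk through each ticket:
  - ticket 1 (Race condition): agent_id=NULL, no match -> dropped
  - ticket 2 (Crash on save): agent_id=3 -> matches Leo
  - ticket 3 (Slow page load): agent_id=NULL, no match -> dropped
  - ticket 4 (Timeout error): agent_id=4 -> matches Iris
So 2 of 4 rows are dropped.

SQL:
SELECT a.title, b.name AS agent
FROM tickets a
INNER JOIN agents b ON a.agent_id = b.id

Result:
title         | agent
--------------+------
Crash on save | Leo  
Timeout error | Iris 


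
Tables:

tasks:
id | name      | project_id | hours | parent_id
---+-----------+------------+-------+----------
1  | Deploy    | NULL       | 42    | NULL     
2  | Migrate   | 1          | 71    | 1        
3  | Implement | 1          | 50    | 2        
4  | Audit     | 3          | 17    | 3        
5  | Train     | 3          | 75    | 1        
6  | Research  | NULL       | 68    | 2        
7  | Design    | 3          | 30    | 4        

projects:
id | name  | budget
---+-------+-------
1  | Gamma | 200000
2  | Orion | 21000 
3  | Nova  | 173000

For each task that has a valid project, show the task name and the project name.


INNER JOIN keeps only tasks rows whose project_id matches an id in projects. Walk through each task:
  - task 1 (Deploy): project_id=NULL, no match -> dropped
  - task 2 (Migrate): project_id=1 -> matches Gamma
  - task 3 (Implement): project_id=1 -> matches Gamma
  - task 4 (Audit): project_id=3 -> matches Nova
  - task 5 (Train): project_id=3 -> matches Nova
  - task 6 (Research): project_id=NULL, no match -> dropped
  - task 7 (Design): project_id=3 -> matches Nova
So 2 of 7 rows are dropped.

SQL:
SELECT a.name, b.name AS project
FROM tasks a
INNER JOIN projects b ON a.project_id = b.id

Result:
name      | project
----------+--------
Migrate   | Gamma  
Implement | Gamma  
Audit     | Nova   
Train     | Nova   
Design    | Nova   
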